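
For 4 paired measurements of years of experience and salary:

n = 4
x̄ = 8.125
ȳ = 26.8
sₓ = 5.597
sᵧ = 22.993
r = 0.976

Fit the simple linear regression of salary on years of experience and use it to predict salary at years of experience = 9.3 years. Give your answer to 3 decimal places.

31.511

b = r · sᵧ/sₓ = 0.976 · 22.993/5.597 = 4.009499
a = ȳ − b·x̄ = 26.8 − 4.009499·8.125 = -5.777182
ŷ(9.3) = a + b·9.3 = -5.777182 + 4.009499·9.3 = 31.511162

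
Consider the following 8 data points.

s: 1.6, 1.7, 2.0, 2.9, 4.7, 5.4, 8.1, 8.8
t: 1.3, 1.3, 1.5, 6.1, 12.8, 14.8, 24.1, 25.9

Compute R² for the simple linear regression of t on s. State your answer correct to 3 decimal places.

0.997

n = 8, Σx = 35.2, Σy = 87.8, Σxy = 588.19, Σx² = 212.16, Σy² = 1677.34
Sxx = Σx² − (Σx)²/n = 212.16 − 154.88 = 57.28
Sxy = Σxy − (Σx)(Σy)/n = 588.19 − 386.32 = 201.87
Syy = Σy² − (Σy)²/n = 1677.34 − 963.605 = 713.735
R² = Sxy²/(Sxx·Syy) = (201.87)²/(57.28·713.735) = 0.996790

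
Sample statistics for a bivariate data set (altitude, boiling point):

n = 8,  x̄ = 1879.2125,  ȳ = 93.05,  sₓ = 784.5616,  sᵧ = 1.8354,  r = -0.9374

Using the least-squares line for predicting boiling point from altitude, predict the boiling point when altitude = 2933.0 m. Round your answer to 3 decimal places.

b = r · sᵧ/sₓ = -0.9374 · 1.8354/784.5616 = -0.002193
a = ȳ − b·x̄ = 93.05 − (-0.002193)·1879.2125 = 97.171018
ŷ(2933.0) = a + b·2933.0 = 97.171018 + (-0.002193)·2933 = 90.739097

90.739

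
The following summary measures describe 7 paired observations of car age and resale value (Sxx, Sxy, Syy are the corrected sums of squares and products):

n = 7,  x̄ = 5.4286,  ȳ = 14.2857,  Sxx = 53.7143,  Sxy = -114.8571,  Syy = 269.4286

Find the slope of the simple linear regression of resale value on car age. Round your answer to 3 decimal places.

-2.138

b = Sxy/Sxx = -114.8571/53.7143 = -2.138297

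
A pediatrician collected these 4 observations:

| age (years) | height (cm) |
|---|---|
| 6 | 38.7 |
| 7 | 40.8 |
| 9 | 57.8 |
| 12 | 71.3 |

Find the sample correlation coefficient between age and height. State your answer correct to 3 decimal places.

0.988

n = 4, Σx = 34, Σy = 208.6, Σxy = 1893.6, Σx² = 310, Σy² = 11586.86
Sxx = Σx² − (Σx)²/n = 310 − 289 = 21
Sxy = Σxy − (Σx)(Σy)/n = 1893.6 − 1773.1 = 120.5
Syy = Σy² − (Σy)²/n = 11586.86 − 10878.49 = 708.37
r = Sxy/√(Sxx·Syy) = 120.5/√(14875.77) = 120.5/121.966266 = 0.987978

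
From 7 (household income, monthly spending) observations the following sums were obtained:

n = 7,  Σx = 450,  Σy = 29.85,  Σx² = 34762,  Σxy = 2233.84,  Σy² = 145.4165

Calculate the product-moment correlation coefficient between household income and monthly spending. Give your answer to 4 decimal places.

0.9684

Sxx = Σx² − (Σx)²/n = 34762 − 28928.571429 = 5833.428571
Sxy = Σxy − (Σx)(Σy)/n = 2233.84 − 1918.928571 = 314.911429
Syy = Σy² − (Σy)²/n = 145.4165 − 127.288929 = 18.127571
r = Sxy/√(Sxx·Syy) = 314.911429/√(105745.893102) = 314.911429/325.185936 = 0.968404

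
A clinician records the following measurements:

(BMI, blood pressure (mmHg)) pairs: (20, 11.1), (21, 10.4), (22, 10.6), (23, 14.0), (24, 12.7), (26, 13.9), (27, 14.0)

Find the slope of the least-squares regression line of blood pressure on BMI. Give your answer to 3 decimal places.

0.531

n = 7, Σx = 163, Σy = 86.7, Σxy = 2039.8, Σx² = 3835
Sxx = Σx² − (Σx)²/n = 3835 − 3795.571429 = 39.428571
Sxy = Σxy − (Σx)(Σy)/n = 2039.8 − 2018.871429 = 20.928571
b = Sxy/Sxx = 20.928571/39.428571 = 0.530797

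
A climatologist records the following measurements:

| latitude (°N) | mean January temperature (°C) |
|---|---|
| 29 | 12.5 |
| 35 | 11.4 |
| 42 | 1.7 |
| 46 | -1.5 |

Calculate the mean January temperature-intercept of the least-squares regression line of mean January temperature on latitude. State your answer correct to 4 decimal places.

39.9791

n = 4, Σx = 152, Σy = 24.1, Σxy = 763.9, Σx² = 5946
Sxx = Σx² − (Σx)²/n = 5946 − 5776 = 170
Sxy = Σxy − (Σx)(Σy)/n = 763.9 − 915.8 = -151.9
b = Sxy/Sxx = -151.9/170 = -0.893529
a = ȳ − b·x̄ = 6.025 − (-0.893529)·38 = 39.979118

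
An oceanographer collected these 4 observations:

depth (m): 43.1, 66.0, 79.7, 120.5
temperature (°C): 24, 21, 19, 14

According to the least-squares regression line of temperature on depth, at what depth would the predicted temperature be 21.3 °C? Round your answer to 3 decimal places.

63.399

n = 4, Σx = 309.3, Σy = 78, Σxy = 5621.7, Σx² = 27085.95
Sxx = Σx² − (Σx)²/n = 27085.95 − 23916.6225 = 3169.3275
Sxy = Σxy − (Σx)(Σy)/n = 5621.7 − 6031.35 = -409.65
b = Sxy/Sxx = -409.65/3169.3275 = -0.129255
a = ȳ − b·x̄ = 19.5 − (-0.129255)·77.325 = 29.494608
Set a + b·x = 21.3: x = (21.3 − 29.494608) / (-0.129255) = 63.398991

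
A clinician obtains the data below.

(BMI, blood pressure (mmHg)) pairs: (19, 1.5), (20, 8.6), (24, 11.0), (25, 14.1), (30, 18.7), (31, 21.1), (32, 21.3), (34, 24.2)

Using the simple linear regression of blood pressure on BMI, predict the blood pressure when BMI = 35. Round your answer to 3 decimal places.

25.832

n = 8, Σx = 215, Σy = 120.5, Σxy = 3536.5, Σx² = 6003
Sxx = Σx² − (Σx)²/n = 6003 − 5778.125 = 224.875
Sxy = Σxy − (Σx)(Σy)/n = 3536.5 − 3238.4375 = 298.0625
b = Sxy/Sxx = 298.0625/224.875 = 1.325459
a = ȳ − b·x̄ = 15.0625 − 1.325459·26.875 = -20.559200
ŷ(35) = a + b·35 = -20.559200 + 1.325459·35 = 25.831851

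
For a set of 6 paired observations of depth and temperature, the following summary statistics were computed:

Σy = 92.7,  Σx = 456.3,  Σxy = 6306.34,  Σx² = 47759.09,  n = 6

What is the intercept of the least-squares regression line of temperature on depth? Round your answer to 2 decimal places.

19.78

Sxx = Σx² − (Σx)²/n = 47759.09 − 34701.615 = 13057.475
Sxy = Σxy − (Σx)(Σy)/n = 6306.34 − 7049.835 = -743.495
b = Sxy/Sxx = -743.495/13057.475 = -0.056940
a = ȳ − b·x̄ = 15.45 − (-0.056940)·76.05 = 19.780301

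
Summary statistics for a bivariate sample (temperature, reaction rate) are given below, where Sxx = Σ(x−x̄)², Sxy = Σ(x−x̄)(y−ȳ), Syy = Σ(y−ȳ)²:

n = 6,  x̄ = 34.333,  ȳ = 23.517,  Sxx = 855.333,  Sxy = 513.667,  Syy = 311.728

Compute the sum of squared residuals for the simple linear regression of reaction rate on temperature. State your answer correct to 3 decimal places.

3.247

b = Sxy/Sxx = 513.667/855.333 = 0.600546
SSE = Syy − b·Sxy = 311.728 − 0.600546·513.667 = 3.247225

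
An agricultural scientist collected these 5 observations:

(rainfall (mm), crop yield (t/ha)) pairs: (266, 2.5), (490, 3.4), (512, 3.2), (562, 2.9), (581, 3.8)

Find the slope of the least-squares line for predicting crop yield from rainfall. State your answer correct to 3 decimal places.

n = 5, Σx = 2411, Σy = 15.8, Σxy = 7807, Σx² = 1226405
Sxx = Σx² − (Σx)²/n = 1226405 − 1162584.2 = 63820.8
Sxy = Σxy − (Σx)(Σy)/n = 7807 − 7618.76 = 188.24
b = Sxy/Sxx = 188.24/63820.8 = 0.002950

0.003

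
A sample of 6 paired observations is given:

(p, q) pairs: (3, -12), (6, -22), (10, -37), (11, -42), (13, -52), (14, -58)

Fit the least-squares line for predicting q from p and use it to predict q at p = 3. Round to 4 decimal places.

-10.3315

n = 6, Σx = 57, Σy = -223, Σxy = -2488, Σx² = 631
Sxx = Σx² − (Σx)²/n = 631 − 541.5 = 89.5
Sxy = Σxy − (Σx)(Σy)/n = -2488 − (-2118.5) = -369.5
b = Sxy/Sxx = -369.5/89.5 = -4.128492
a = ȳ − b·x̄ = -37.166667 − (-4.128492)·9.5 = 2.054004
ŷ(3) = a + b·3 = 2.054004 + (-4.128492)·3 = -10.331471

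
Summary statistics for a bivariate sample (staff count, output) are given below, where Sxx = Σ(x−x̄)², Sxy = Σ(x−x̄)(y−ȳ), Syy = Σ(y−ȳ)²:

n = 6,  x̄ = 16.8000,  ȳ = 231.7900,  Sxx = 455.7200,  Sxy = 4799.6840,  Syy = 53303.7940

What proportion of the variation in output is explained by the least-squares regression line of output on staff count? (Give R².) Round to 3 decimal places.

0.948

R² = Sxy²/(Sxx·Syy) = (4799.684)²/(455.72·53303.794) = 0.948351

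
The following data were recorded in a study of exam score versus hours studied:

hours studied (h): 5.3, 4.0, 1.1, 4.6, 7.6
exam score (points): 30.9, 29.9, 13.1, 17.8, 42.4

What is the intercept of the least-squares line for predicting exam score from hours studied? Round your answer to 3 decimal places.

n = 5, Σx = 22.6, Σy = 134.1, Σxy = 701.9, Σx² = 124.22
Sxx = Σx² − (Σx)²/n = 124.22 − 102.152 = 22.068
Sxy = Σxy − (Σx)(Σy)/n = 701.9 − 606.132 = 95.768
b = Sxy/Sxx = 95.768/22.068 = 4.339677
a = ȳ − b·x̄ = 26.82 − 4.339677·4.52 = 7.204658

7.205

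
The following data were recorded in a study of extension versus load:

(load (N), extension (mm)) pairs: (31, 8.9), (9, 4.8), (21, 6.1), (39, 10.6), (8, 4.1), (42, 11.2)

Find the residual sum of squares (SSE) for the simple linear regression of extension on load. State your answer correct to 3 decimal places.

0.726

n = 6, Σx = 150, Σy = 45.7, Σxy = 1363.8, Σx² = 4832, Σy² = 394.07
Sxx = Σx² − (Σx)²/n = 4832 − 3750 = 1082
Sxy = Σxy − (Σx)(Σy)/n = 1363.8 − 1142.5 = 221.3
Syy = Σy² − (Σy)²/n = 394.07 − 348.081667 = 45.988333
b = Sxy/Sxx = 221.3/1082 = 0.204529
SSE = Syy − b·Sxy = 45.988333 − 0.204529·221.3 = 0.726143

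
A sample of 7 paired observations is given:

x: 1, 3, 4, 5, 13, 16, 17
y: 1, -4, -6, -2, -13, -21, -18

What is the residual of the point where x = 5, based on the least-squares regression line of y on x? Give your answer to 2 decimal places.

2.84

n = 7, Σx = 59, Σy = -63, Σxy = -856, Σx² = 765
Sxx = Σx² − (Σx)²/n = 765 − 497.285714 = 267.714286
Sxy = Σxy − (Σx)(Σy)/n = -856 − (-531) = -325
b = Sxy/Sxx = -325/267.714286 = -1.213981
a = ȳ − b·x̄ = -9 − (-1.213981)·8.428571 = 1.232124
ŷ(5) = 1.232124 + (-1.213981)·5 = -4.837780
residual = y − ŷ = -2 − (-4.837780) = 2.837780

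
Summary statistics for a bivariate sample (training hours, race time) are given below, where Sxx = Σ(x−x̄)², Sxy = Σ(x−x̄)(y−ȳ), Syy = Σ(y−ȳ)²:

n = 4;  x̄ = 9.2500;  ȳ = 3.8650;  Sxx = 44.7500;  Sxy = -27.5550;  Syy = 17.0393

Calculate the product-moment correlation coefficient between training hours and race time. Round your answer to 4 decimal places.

-0.9979

r = Sxy/√(Sxx·Syy) = -27.555/√(762.508675) = -27.555/27.613560 = -0.997879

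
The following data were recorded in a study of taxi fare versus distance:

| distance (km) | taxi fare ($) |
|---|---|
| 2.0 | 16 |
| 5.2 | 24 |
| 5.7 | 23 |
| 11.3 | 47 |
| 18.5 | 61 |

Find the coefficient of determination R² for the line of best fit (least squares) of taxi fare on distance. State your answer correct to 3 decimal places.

n = 5, Σx = 42.7, Σy = 171, Σxy = 1947.5, Σx² = 533.47, Σy² = 7291
Sxx = Σx² − (Σx)²/n = 533.47 − 364.658 = 168.812
Sxy = Σxy − (Σx)(Σy)/n = 1947.5 − 1460.34 = 487.16
Syy = Σy² − (Σy)²/n = 7291 − 5848.2 = 1442.8
R² = Sxy²/(Sxx·Syy) = (487.16)²/(168.812·1442.8) = 0.974392

0.974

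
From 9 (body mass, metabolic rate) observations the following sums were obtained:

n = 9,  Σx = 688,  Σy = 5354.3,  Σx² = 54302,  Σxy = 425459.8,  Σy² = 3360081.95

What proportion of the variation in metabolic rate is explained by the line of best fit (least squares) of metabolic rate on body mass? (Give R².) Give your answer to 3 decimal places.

0.874

Sxx = Σx² − (Σx)²/n = 54302 − 52593.777778 = 1708.222222
Sxy = Σxy − (Σx)(Σy)/n = 425459.8 − 409306.488889 = 16153.311111
Syy = Σy² − (Σy)²/n = 3360081.95 − 3185392.054444 = 174689.895556
R² = Sxy²/(Sxx·Syy) = (16153.311111)²/(1708.222222·174689.895556) = 0.874402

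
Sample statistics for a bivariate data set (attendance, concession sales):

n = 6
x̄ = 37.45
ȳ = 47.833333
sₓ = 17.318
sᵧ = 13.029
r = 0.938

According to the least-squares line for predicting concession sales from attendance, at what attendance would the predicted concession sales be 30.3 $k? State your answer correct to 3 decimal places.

12.604

b = r · sᵧ/sₓ = 0.938 · 13.029/17.318 = 0.705694
a = ȳ − b·x̄ = 47.833333 − 0.705694·37.45 = 21.405107
Set a + b·x = 30.3: x = (30.3 − 21.405107) / 0.705694 = 12.604468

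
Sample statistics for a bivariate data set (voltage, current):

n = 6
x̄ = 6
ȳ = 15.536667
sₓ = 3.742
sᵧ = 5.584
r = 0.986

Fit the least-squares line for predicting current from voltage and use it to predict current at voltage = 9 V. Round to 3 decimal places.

19.951

b = r · sᵧ/sₓ = 0.986 · 5.584/3.742 = 1.471359
a = ȳ − b·x̄ = 15.536667 − 1.471359·6 = 6.708515
ŷ(9) = a + b·9 = 6.708515 + 1.471359·9 = 19.950743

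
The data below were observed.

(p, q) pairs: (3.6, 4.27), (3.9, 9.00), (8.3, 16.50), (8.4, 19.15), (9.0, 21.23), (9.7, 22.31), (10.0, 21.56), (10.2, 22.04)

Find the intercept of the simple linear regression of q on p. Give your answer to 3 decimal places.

-2.771

n = 8, Σx = 63.1, Σy = 136.06, Σxy = 1196.167, Σx² = 546.75
Sxx = Σx² − (Σx)²/n = 546.75 − 497.70125 = 49.04875
Sxy = Σxy − (Σx)(Σy)/n = 1196.167 − 1073.17325 = 122.99375
b = Sxy/Sxx = 122.99375/49.04875 = 2.507582
a = ȳ − b·x̄ = 17.0075 − 2.507582·7.8875 = -2.771051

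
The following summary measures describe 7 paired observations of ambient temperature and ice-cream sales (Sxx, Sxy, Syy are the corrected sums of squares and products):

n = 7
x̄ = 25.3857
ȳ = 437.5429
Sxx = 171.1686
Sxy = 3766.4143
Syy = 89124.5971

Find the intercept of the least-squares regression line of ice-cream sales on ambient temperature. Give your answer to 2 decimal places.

b = Sxy/Sxx = 3766.4143/171.1686 = 22.004119
a = ȳ − b·x̄ = 437.5429 − 22.004119·25.3857 = -121.047072

-121.05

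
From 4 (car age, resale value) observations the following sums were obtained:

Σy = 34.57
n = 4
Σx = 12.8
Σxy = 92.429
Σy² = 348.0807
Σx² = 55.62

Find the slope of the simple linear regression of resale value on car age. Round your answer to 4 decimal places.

Sxx = Σx² − (Σx)²/n = 55.62 − 40.96 = 14.66
Sxy = Σxy − (Σx)(Σy)/n = 92.429 − 110.624 = -18.195
b = Sxy/Sxx = -18.195/14.66 = -1.241132

-1.2411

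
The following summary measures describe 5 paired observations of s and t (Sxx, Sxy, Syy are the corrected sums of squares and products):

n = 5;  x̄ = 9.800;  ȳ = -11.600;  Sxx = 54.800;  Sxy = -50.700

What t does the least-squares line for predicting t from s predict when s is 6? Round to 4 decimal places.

-8.0843

b = Sxy/Sxx = -50.7/54.8 = -0.925182
a = ȳ − b·x̄ = -11.6 − (-0.925182)·9.8 = -2.533212
ŷ(6) = a + b·6 = -2.533212 + (-0.925182)·6 = -8.084307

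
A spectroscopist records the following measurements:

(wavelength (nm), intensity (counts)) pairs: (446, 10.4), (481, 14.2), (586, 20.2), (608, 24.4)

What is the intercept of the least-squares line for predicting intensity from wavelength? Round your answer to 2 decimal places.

-23.80

n = 4, Σx = 2121, Σy = 69.2, Σxy = 38141, Σx² = 1143337
Sxx = Σx² − (Σx)²/n = 1143337 − 1124660.25 = 18676.75
Sxy = Σxy − (Σx)(Σy)/n = 38141 − 36693.3 = 1447.7
b = Sxy/Sxx = 1447.7/18676.75 = 0.077513
a = ȳ − b·x̄ = 17.3 − 0.077513·530.25 = -23.801526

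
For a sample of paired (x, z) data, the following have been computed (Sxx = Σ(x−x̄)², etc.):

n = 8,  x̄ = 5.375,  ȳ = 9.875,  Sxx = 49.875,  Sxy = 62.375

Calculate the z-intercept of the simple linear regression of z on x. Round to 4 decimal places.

3.1529

b = Sxy/Sxx = 62.375/49.875 = 1.250627
a = ȳ − b·x̄ = 9.875 − 1.250627·5.375 = 3.152882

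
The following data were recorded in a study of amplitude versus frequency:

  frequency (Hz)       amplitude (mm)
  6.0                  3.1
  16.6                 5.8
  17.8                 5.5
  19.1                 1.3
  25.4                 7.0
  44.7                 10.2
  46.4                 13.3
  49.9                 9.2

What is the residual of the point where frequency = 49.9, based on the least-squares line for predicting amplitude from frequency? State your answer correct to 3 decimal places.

n = 8, Σx = 225.9, Σy = 55.4, Σxy = 1947.55, Σx² = 8279.43
Sxx = Σx² − (Σx)²/n = 8279.43 − 6378.85125 = 1900.57875
Sxy = Σxy − (Σx)(Σy)/n = 1947.55 − 1564.3575 = 383.1925
b = Sxy/Sxx = 383.1925/1900.57875 = 0.201619
a = ȳ − b·x̄ = 6.925 − 0.201619·28.2375 = 1.231788
ŷ(49.9) = 1.231788 + 0.201619·49.9 = 11.292568
residual = y − ŷ = 9.2 − 11.292568 = -2.092568

-2.093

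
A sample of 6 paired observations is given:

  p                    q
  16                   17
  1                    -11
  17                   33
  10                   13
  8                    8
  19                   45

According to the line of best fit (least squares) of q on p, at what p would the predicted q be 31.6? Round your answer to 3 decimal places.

n = 6, Σx = 71, Σy = 105, Σxy = 1871, Σx² = 1071
Sxx = Σx² − (Σx)²/n = 1071 − 840.166667 = 230.833333
Sxy = Σxy − (Σx)(Σy)/n = 1871 − 1242.5 = 628.5
b = Sxy/Sxx = 628.5/230.833333 = 2.722744
a = ȳ − b·x̄ = 17.5 − 2.722744·11.833333 = -14.719134
Set a + b·x = 31.6: x = (31.6 − (-14.719134)) / 2.722744 = 17.011933

17.012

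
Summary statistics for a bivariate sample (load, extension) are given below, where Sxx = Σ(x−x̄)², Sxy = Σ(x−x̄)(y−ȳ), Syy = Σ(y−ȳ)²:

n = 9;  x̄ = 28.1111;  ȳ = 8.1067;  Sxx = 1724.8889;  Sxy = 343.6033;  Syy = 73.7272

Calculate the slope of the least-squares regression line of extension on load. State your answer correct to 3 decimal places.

0.199

b = Sxy/Sxx = 343.6033/1724.8889 = 0.199203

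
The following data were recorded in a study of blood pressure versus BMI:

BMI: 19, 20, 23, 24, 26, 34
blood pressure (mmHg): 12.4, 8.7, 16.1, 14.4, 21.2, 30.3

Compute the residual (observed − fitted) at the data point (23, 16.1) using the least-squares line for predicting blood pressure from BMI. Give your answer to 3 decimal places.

0.734

n = 6, Σx = 146, Σy = 103.1, Σxy = 2706.9, Σx² = 3698
Sxx = Σx² − (Σx)²/n = 3698 − 3552.666667 = 145.333333
Sxy = Σxy − (Σx)(Σy)/n = 2706.9 − 2508.766667 = 198.133333
b = Sxy/Sxx = 198.133333/145.333333 = 1.363303
a = ȳ − b·x̄ = 17.183333 − 1.363303·24.333333 = -15.990367
ŷ(23) = -15.990367 + 1.363303·23 = 15.365596
residual = y − ŷ = 16.1 − 15.365596 = 0.734404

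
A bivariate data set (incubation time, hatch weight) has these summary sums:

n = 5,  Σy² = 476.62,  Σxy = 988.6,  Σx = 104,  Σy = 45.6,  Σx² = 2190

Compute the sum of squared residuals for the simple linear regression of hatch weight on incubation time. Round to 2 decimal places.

0.69

Sxx = Σx² − (Σx)²/n = 2190 − 2163.2 = 26.8
Sxy = Σxy − (Σx)(Σy)/n = 988.6 − 948.48 = 40.12
Syy = Σy² − (Σy)²/n = 476.62 − 415.872 = 60.748
b = Sxy/Sxx = 40.12/26.8 = 1.497015
SSE = Syy − b·Sxy = 60.748 − 1.497015·40.12 = 0.687761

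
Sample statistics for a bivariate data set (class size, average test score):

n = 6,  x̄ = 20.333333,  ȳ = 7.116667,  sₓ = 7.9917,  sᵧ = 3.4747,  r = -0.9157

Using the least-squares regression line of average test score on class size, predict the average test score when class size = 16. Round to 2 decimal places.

b = r · sᵧ/sₓ = -0.9157 · 3.4747/7.9917 = -0.398136
a = ȳ − b·x̄ = 7.116667 − (-0.398136)·20.333333 = 15.212097
ŷ(16) = a + b·16 = 15.212097 + (-0.398136)·16 = 8.841922

8.84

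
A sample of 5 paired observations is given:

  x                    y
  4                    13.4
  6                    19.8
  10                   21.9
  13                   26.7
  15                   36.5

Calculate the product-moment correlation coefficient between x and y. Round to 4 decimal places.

n = 5, Σx = 48, Σy = 118.3, Σxy = 1286, Σx² = 546, Σy² = 3096.35
Sxx = Σx² − (Σx)²/n = 546 − 460.8 = 85.2
Sxy = Σxy − (Σx)(Σy)/n = 1286 − 1135.68 = 150.32
Syy = Σy² − (Σy)²/n = 3096.35 − 2798.978 = 297.372
r = Sxy/√(Sxx·Syy) = 150.32/√(25336.0944) = 150.32/159.173159 = 0.944380

0.9444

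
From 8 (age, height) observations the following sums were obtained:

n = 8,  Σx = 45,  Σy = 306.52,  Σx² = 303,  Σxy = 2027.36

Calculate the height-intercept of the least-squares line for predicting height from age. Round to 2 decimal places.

4.12

Sxx = Σx² − (Σx)²/n = 303 − 253.125 = 49.875
Sxy = Σxy − (Σx)(Σy)/n = 2027.36 − 1724.175 = 303.185
b = Sxy/Sxx = 303.185/49.875 = 6.078897
a = ȳ − b·x̄ = 38.315 − 6.078897·5.625 = 4.121203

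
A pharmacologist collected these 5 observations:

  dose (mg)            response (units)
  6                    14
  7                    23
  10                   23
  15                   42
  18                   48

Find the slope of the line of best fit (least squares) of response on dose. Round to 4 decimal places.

2.7060

n = 5, Σx = 56, Σy = 150, Σxy = 1969, Σx² = 734
Sxx = Σx² − (Σx)²/n = 734 − 627.2 = 106.8
Sxy = Σxy − (Σx)(Σy)/n = 1969 − 1680 = 289
b = Sxy/Sxx = 289/106.8 = 2.705993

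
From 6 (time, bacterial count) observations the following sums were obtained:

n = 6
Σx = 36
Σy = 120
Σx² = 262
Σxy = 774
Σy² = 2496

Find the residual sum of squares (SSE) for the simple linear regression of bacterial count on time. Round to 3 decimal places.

32.609

Sxx = Σx² − (Σx)²/n = 262 − 216 = 46
Sxy = Σxy − (Σx)(Σy)/n = 774 − 720 = 54
Syy = Σy² − (Σy)²/n = 2496 − 2400 = 96
b = Sxy/Sxx = 54/46 = 1.173913
SSE = Syy − b·Sxy = 96 − 1.173913·54 = 32.608696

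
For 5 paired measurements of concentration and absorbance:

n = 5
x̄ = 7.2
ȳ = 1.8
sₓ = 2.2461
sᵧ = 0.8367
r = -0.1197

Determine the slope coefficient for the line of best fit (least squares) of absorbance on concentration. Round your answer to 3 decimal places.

b = r · sᵧ/sₓ = -0.1197 · 0.8367/2.2461 = -0.044590

-0.045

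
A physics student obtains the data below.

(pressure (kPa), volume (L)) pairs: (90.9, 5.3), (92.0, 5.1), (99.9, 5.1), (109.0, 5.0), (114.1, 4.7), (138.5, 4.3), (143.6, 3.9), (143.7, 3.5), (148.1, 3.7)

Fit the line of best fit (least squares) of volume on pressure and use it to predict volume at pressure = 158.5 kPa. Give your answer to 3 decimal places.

n = 9, Σx = 1079.8, Σy = 40.6, Σxy = 4748.24, Σx² = 133993.14
Sxx = Σx² − (Σx)²/n = 133993.14 − 129552.004444 = 4441.135556
Sxy = Σxy − (Σx)(Σy)/n = 4748.24 − 4871.097778 = -122.857778
b = Sxy/Sxx = -122.857778/4441.135556 = -0.027664
a = ȳ − b·x̄ = 4.511111 − (-0.027664)·119.977778 = 7.830128
ŷ(158.5) = a + b·158.5 = 7.830128 + (-0.027664)·158.5 = 3.445448

3.445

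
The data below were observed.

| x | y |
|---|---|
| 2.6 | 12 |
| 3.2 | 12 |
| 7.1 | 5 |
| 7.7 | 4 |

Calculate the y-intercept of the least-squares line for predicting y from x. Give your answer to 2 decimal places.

n = 4, Σx = 20.6, Σy = 33, Σxy = 135.9, Σx² = 126.7
Sxx = Σx² − (Σx)²/n = 126.7 − 106.09 = 20.61
Sxy = Σxy − (Σx)(Σy)/n = 135.9 − 169.95 = -34.05
b = Sxy/Sxx = -34.05/20.61 = -1.652111
a = ȳ − b·x̄ = 8.25 − (-1.652111)·5.15 = 16.758370

16.76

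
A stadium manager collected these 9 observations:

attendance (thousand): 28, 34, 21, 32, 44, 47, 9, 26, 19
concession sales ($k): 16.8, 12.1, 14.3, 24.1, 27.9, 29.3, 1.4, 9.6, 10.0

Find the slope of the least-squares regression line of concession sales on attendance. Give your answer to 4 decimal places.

n = 9, Σx = 260, Σy = 145.5, Σxy = 5010.2, Σx² = 8668
Sxx = Σx² − (Σx)²/n = 8668 − 7511.111111 = 1156.888889
Sxy = Σxy − (Σx)(Σy)/n = 5010.2 − 4203.333333 = 806.866667
b = Sxy/Sxx = 806.866667/1156.888889 = 0.697445

0.6974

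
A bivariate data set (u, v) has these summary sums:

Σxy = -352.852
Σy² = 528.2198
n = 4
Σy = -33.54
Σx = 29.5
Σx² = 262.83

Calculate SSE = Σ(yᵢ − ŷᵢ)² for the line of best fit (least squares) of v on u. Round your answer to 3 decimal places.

Sxx = Σx² − (Σx)²/n = 262.83 − 217.5625 = 45.2675
Sxy = Σxy − (Σx)(Σy)/n = -352.852 − (-247.3575) = -105.4945
Syy = Σy² − (Σy)²/n = 528.2198 − 281.2329 = 246.9869
b = Sxy/Sxx = -105.4945/45.2675 = -2.330469
SSE = Syy − b·Sxy = 246.9869 − (-2.330469)·(-105.4945) = 1.135251

1.135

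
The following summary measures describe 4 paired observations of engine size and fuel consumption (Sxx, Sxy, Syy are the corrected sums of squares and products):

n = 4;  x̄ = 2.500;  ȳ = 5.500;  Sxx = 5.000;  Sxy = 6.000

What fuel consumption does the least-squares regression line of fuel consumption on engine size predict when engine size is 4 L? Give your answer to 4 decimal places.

7.3000

b = Sxy/Sxx = 6/5 = 1.2
a = ȳ − b·x̄ = 5.5 − 1.2·2.5 = 2.5
ŷ(4) = a + b·4 = 2.5 + 1.2·4 = 7.3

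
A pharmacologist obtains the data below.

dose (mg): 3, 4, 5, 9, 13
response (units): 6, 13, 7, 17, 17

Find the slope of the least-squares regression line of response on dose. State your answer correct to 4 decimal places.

1.0320

n = 5, Σx = 34, Σy = 60, Σxy = 479, Σx² = 300
Sxx = Σx² − (Σx)²/n = 300 − 231.2 = 68.8
Sxy = Σxy − (Σx)(Σy)/n = 479 − 408 = 71
b = Sxy/Sxx = 71/68.8 = 1.031977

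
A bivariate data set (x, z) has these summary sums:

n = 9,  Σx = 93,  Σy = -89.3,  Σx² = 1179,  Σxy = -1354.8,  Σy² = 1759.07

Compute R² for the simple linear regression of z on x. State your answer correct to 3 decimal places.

Sxx = Σx² − (Σx)²/n = 1179 − 961 = 218
Sxy = Σxy − (Σx)(Σy)/n = -1354.8 − (-922.766667) = -432.033333
Syy = Σy² − (Σy)²/n = 1759.07 − 886.054444 = 873.015556
R² = Sxy²/(Sxx·Syy) = (-432.033333)²/(218·873.015556) = 0.980745

0.981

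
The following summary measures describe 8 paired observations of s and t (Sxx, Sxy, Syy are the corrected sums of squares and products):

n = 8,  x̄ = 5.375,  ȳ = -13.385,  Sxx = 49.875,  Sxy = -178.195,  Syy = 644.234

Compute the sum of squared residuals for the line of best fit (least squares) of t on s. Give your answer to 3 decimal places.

7.573

b = Sxy/Sxx = -178.195/49.875 = -3.572832
SSE = Syy − b·Sxy = 644.234 − (-3.572832)·(-178.195) = 7.573187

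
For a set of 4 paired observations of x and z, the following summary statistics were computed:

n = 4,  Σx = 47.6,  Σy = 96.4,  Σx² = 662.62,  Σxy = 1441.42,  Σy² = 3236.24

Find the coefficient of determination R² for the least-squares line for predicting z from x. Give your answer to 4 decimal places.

Sxx = Σx² − (Σx)²/n = 662.62 − 566.44 = 96.18
Sxy = Σxy − (Σx)(Σy)/n = 1441.42 − 1147.16 = 294.26
Syy = Σy² − (Σy)²/n = 3236.24 − 2323.24 = 913
R² = Sxy²/(Sxx·Syy) = (294.26)²/(96.18·913) = 0.986068

0.9861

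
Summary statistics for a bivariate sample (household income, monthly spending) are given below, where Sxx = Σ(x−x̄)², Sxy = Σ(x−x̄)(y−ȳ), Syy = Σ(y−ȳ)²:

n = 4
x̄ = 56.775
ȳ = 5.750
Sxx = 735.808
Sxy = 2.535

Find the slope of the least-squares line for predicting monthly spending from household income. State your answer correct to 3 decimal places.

0.003

b = Sxy/Sxx = 2.535/735.808 = 0.003445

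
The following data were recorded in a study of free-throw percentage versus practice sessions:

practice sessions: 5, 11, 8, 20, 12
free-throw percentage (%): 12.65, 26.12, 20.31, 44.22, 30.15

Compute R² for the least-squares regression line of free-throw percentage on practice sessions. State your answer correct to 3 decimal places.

n = 5, Σx = 56, Σy = 133.45, Σxy = 1759.25, Σx² = 754, Σy² = 4119.2039
Sxx = Σx² − (Σx)²/n = 754 − 627.2 = 126.8
Sxy = Σxy − (Σx)(Σy)/n = 1759.25 − 1494.64 = 264.61
Syy = Σy² − (Σy)²/n = 4119.2039 − 3561.7805 = 557.4234
R² = Sxy²/(Sxx·Syy) = (264.61)²/(126.8·557.4234) = 0.990622

0.991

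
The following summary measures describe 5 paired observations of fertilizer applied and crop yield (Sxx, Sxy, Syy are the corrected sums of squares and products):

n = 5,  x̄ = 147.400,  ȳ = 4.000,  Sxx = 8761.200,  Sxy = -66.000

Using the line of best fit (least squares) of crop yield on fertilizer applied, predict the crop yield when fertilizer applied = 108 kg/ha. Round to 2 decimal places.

4.30

b = Sxy/Sxx = -66/8761.2 = -0.007533
a = ȳ − b·x̄ = 4 − (-0.007533)·147.4 = 5.110396
ŷ(108) = a + b·108 = 5.110396 + (-0.007533)·108 = 4.296809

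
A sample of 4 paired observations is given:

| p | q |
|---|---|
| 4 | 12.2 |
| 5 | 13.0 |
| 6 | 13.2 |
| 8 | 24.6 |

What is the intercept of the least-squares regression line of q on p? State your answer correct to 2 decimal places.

n = 4, Σx = 23, Σy = 63, Σxy = 389.8, Σx² = 141
Sxx = Σx² − (Σx)²/n = 141 − 132.25 = 8.75
Sxy = Σxy − (Σx)(Σy)/n = 389.8 − 362.25 = 27.55
b = Sxy/Sxx = 27.55/8.75 = 3.148571
a = ȳ − b·x̄ = 15.75 − 3.148571·5.75 = -2.354286

-2.35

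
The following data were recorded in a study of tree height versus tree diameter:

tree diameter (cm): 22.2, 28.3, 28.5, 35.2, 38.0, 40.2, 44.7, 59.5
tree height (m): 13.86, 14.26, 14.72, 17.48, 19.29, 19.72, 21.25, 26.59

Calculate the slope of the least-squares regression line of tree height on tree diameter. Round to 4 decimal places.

n = 8, Σx = 296.6, Σy = 147.17, Σxy = 5803.81, Σx² = 11943.4
Sxx = Σx² − (Σx)²/n = 11943.4 − 10996.445 = 946.955
Sxy = Σxy − (Σx)(Σy)/n = 5803.81 − 5456.32775 = 347.48225
b = Sxy/Sxx = 347.48225/946.955 = 0.366947

0.3669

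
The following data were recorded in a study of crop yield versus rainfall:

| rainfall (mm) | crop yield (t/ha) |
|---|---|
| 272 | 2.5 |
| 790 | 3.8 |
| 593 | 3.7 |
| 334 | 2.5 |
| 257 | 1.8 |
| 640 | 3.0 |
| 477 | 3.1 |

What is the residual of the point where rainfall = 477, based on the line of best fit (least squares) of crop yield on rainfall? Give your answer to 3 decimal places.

n = 7, Σx = 3363, Σy = 20.4, Σxy = 10572.4, Σx² = 1864467
Sxx = Σx² − (Σx)²/n = 1864467 − 1615681.285714 = 248785.714286
Sxy = Σxy − (Σx)(Σy)/n = 10572.4 − 9800.742857 = 771.657143
b = Sxy/Sxx = 771.657143/248785.714286 = 0.003102
a = ȳ − b·x̄ = 2.914286 − 0.003102·480.428571 = 1.424143
ŷ(477) = 1.424143 + 0.003102·477 = 2.903651
residual = y − ŷ = 3.1 − 2.903651 = 0.196349

0.196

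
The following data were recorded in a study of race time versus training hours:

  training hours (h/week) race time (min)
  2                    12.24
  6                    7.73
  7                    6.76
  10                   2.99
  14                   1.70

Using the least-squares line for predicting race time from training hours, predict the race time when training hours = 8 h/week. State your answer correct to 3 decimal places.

6.103

n = 5, Σx = 39, Σy = 31.42, Σxy = 171.88, Σx² = 385
Sxx = Σx² − (Σx)²/n = 385 − 304.2 = 80.8
Sxy = Σxy − (Σx)(Σy)/n = 171.88 − 245.076 = -73.196
b = Sxy/Sxx = -73.196/80.8 = -0.905891
a = ȳ − b·x̄ = 6.284 − (-0.905891)·7.8 = 13.349950
ŷ(8) = a + b·8 = 13.349950 + (-0.905891)·8 = 6.102822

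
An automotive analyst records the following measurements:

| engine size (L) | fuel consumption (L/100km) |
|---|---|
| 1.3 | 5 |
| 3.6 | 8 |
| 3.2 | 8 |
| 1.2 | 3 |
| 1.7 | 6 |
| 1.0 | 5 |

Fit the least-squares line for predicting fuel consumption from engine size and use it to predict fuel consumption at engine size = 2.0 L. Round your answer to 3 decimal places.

n = 6, Σx = 12, Σy = 35, Σxy = 79.7, Σx² = 30.22
Sxx = Σx² − (Σx)²/n = 30.22 − 24 = 6.22
Sxy = Σxy − (Σx)(Σy)/n = 79.7 − 70 = 9.7
b = Sxy/Sxx = 9.7/6.22 = 1.559486
a = ȳ − b·x̄ = 5.833333 − 1.559486·2 = 2.714362
ŷ(2.0) = a + b·2.0 = 2.714362 + 1.559486·2 = 5.833333

5.833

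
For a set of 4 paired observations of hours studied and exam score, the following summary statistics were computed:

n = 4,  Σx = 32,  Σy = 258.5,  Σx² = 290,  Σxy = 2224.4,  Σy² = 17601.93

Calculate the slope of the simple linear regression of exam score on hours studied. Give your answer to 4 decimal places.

Sxx = Σx² − (Σx)²/n = 290 − 256 = 34
Sxy = Σxy − (Σx)(Σy)/n = 2224.4 − 2068 = 156.4
b = Sxy/Sxx = 156.4/34 = 4.6

4.6000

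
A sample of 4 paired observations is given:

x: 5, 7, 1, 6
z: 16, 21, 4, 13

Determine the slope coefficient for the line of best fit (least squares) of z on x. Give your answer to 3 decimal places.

2.530

n = 4, Σx = 19, Σy = 54, Σxy = 309, Σx² = 111
Sxx = Σx² − (Σx)²/n = 111 − 90.25 = 20.75
Sxy = Σxy − (Σx)(Σy)/n = 309 − 256.5 = 52.5
b = Sxy/Sxx = 52.5/20.75 = 2.530120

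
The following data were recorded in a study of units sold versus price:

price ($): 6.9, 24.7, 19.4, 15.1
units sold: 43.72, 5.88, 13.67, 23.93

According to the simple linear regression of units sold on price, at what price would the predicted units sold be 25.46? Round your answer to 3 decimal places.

n = 4, Σx = 66.1, Σy = 87.2, Σxy = 1073.445, Σx² = 1262.07
Sxx = Σx² − (Σx)²/n = 1262.07 − 1092.3025 = 169.7675
Sxy = Σxy − (Σx)(Σy)/n = 1073.445 − 1440.98 = -367.535
b = Sxy/Sxx = -367.535/169.7675 = -2.164931
a = ȳ − b·x̄ = 21.8 − (-2.164931)·16.525 = 57.575492
Set a + b·x = 25.46: x = (25.46 − 57.575492) / (-2.164931) = 14.834415

14.834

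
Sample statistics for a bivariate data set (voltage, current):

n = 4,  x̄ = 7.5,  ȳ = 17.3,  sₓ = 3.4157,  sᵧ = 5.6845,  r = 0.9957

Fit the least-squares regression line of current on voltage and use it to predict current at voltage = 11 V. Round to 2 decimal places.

b = r · sᵧ/sₓ = 0.9957 · 5.6845/3.4157 = 1.657071
a = ȳ − b·x̄ = 17.3 − 1.657071·7.5 = 4.871969
ŷ(11) = a + b·11 = 4.871969 + 1.657071·11 = 23.099748

23.10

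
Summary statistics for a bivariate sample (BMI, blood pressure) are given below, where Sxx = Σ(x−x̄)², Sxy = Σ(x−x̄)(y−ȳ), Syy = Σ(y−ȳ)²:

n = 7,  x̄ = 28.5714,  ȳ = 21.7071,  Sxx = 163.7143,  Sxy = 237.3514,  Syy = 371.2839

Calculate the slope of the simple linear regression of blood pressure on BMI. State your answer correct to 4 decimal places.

b = Sxy/Sxx = 237.3514/163.7143 = 1.449790

1.4498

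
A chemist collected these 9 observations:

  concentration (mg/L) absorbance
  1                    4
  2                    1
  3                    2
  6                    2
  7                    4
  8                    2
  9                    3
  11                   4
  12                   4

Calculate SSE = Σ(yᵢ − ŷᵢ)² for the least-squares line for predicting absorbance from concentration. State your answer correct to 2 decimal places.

8.65

n = 9, Σx = 59, Σy = 26, Σxy = 187, Σx² = 509, Σy² = 86
Sxx = Σx² − (Σx)²/n = 509 − 386.777778 = 122.222222
Sxy = Σxy − (Σx)(Σy)/n = 187 − 170.444444 = 16.555556
Syy = Σy² − (Σy)²/n = 86 − 75.111111 = 10.888889
b = Sxy/Sxx = 16.555556/122.222222 = 0.135455
SSE = Syy − b·Sxy = 10.888889 − 0.135455·16.555556 = 8.646364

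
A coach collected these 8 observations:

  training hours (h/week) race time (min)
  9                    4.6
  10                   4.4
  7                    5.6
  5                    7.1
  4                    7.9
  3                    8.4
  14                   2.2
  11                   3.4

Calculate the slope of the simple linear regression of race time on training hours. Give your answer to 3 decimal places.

n = 8, Σx = 63, Σy = 43.6, Σxy = 285.1, Σx² = 597
Sxx = Σx² − (Σx)²/n = 597 − 496.125 = 100.875
Sxy = Σxy − (Σx)(Σy)/n = 285.1 − 343.35 = -58.25
b = Sxy/Sxx = -58.25/100.875 = -0.577447

-0.577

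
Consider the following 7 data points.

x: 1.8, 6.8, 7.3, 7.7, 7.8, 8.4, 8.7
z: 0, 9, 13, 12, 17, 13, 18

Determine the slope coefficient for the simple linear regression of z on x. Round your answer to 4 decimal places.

2.3783

n = 7, Σx = 48.5, Σy = 82, Σxy = 646.9, Σx² = 369.15
Sxx = Σx² − (Σx)²/n = 369.15 − 336.035714 = 33.114286
Sxy = Σxy − (Σx)(Σy)/n = 646.9 − 568.142857 = 78.757143
b = Sxy/Sxx = 78.757143/33.114286 = 2.378343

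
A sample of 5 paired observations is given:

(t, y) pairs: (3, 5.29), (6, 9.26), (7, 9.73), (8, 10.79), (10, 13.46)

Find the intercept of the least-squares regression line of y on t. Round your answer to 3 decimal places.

n = 5, Σx = 34, Σy = 48.53, Σxy = 360.46, Σx² = 258
Sxx = Σx² − (Σx)²/n = 258 − 231.2 = 26.8
Sxy = Σxy − (Σx)(Σy)/n = 360.46 − 330.004 = 30.456
b = Sxy/Sxx = 30.456/26.8 = 1.136418
a = ȳ − b·x̄ = 9.706 − 1.136418·6.8 = 1.978358

1.978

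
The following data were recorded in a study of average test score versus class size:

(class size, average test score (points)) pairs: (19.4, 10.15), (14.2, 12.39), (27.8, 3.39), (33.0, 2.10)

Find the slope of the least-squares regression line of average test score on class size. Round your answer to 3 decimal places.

-0.590

n = 4, Σx = 94.4, Σy = 28.03, Σxy = 536.39, Σx² = 2439.84
Sxx = Σx² − (Σx)²/n = 2439.84 − 2227.84 = 212
Sxy = Σxy − (Σx)(Σy)/n = 536.39 − 661.508 = -125.118
b = Sxy/Sxx = -125.118/212 = -0.590179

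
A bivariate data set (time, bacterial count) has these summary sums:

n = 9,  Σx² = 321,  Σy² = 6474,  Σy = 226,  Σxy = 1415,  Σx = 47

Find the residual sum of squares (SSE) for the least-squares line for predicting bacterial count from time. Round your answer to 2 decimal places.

69.35

Sxx = Σx² − (Σx)²/n = 321 − 245.444444 = 75.555556
Sxy = Σxy − (Σx)(Σy)/n = 1415 − 1180.222222 = 234.777778
Syy = Σy² − (Σy)²/n = 6474 − 5675.111111 = 798.888889
b = Sxy/Sxx = 234.777778/75.555556 = 3.107353
SSE = Syy − b·Sxy = 798.888889 − 3.107353·234.777778 = 69.351471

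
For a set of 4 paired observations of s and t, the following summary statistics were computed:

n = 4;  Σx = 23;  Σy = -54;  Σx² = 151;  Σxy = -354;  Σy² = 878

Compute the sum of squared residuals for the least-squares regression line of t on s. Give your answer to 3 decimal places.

Sxx = Σx² − (Σx)²/n = 151 − 132.25 = 18.75
Sxy = Σxy − (Σx)(Σy)/n = -354 − (-310.5) = -43.5
Syy = Σy² − (Σy)²/n = 878 − 729 = 149
b = Sxy/Sxx = -43.5/18.75 = -2.32
SSE = Syy − b·Sxy = 149 − (-2.32)·(-43.5) = 48.08

48.080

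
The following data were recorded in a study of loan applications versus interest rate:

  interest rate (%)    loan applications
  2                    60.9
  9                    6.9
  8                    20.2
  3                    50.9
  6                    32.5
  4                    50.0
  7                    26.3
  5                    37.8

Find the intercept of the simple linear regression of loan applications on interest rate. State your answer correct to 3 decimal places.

n = 8, Σx = 44, Σy = 285.5, Σxy = 1266.3, Σx² = 284
Sxx = Σx² − (Σx)²/n = 284 − 242 = 42
Sxy = Σxy − (Σx)(Σy)/n = 1266.3 − 1570.25 = -303.95
b = Sxy/Sxx = -303.95/42 = -7.236905
a = ȳ − b·x̄ = 35.6875 − (-7.236905)·5.5 = 75.490476

75.490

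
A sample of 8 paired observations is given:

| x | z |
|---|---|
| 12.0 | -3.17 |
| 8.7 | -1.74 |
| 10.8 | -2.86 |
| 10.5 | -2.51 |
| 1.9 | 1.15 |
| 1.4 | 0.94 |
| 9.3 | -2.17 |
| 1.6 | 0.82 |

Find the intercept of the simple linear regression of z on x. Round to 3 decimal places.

1.628

n = 8, Σx = 56.2, Σy = -9.54, Σxy = -125.789, Σx² = 541.2
Sxx = Σx² − (Σx)²/n = 541.2 − 394.805 = 146.395
Sxy = Σxy − (Σx)(Σy)/n = -125.789 − (-67.0185) = -58.7705
b = Sxy/Sxx = -58.7705/146.395 = -0.401452
a = ȳ − b·x̄ = -1.1925 − (-0.401452)·7.025 = 1.627697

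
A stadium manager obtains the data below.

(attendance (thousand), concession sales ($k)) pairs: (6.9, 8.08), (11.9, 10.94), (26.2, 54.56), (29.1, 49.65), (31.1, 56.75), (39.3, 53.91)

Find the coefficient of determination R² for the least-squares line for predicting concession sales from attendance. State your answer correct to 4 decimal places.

n = 6, Σx = 144.5, Σy = 233.89, Σxy = 6943.813, Σx² = 4234.17, Σy² = 11753.7367
Sxx = Σx² − (Σx)²/n = 4234.17 − 3480.041667 = 754.128333
Sxy = Σxy − (Σx)(Σy)/n = 6943.813 − 5632.850833 = 1310.962167
Syy = Σy² − (Σy)²/n = 11753.7367 − 9117.422017 = 2636.314683
R² = Sxy²/(Sxx·Syy) = (1310.962167)²/(754.128333·2636.314683) = 0.864446

0.8644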